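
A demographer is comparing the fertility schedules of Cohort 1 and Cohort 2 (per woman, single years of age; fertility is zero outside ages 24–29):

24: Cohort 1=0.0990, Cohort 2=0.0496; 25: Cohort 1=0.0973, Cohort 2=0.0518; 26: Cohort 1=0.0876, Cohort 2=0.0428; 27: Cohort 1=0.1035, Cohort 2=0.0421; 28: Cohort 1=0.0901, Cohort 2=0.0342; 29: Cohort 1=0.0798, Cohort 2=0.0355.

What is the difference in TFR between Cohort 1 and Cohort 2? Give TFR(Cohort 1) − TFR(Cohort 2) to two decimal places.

0.30

Cohort 1:
  Sum of ASFRs = 0.0990 + 0.0973 + 0.0876 + 0.1035 + 0.0901 + 0.0798 = 0.5573
  TFR = 0.5573
Cohort 2:
  Sum of ASFRs = 0.0496 + 0.0518 + 0.0428 + 0.0421 + 0.0342 + 0.0355 = 0.2560
  TFR = 0.256
Difference = 0.5573 − 0.256 = 0.3013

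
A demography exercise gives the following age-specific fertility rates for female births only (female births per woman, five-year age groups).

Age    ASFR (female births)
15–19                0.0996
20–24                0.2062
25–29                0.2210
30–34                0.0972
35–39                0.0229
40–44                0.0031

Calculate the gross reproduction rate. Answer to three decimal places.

3.250

Sum of female ASFRs = 0.0996 + 0.2062 + 0.2210 + 0.0972 + 0.0229 + 0.0031 = 0.6500
GRR = 5 × 0.6500 = 3.25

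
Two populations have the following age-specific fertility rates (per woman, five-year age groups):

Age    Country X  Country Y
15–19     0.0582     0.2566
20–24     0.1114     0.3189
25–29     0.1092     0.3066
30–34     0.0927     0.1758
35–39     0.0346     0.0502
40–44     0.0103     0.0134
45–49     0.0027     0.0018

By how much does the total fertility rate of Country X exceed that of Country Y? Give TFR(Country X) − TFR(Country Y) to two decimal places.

-3.52

Country X:
  Sum of ASFRs = 0.0582 + 0.1114 + 0.1092 + 0.0927 + 0.0346 + 0.0103 + 0.0027 = 0.4191
  TFR = 5 × 0.4191 = 2.0955
Country Y:
  Sum of ASFRs = 0.2566 + 0.3189 + 0.3066 + 0.1758 + 0.0502 + 0.0134 + 0.0018 = 1.1233
  TFR = 5 × 1.1233 = 5.6165
Difference = 2.0955 − 5.6165 = -3.521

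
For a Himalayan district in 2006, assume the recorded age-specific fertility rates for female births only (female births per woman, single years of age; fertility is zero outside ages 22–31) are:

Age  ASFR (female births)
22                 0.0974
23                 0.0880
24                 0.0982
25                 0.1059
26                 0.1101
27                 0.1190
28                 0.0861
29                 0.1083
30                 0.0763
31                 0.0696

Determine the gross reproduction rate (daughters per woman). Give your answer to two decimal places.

0.96

Sum of female ASFRs = 0.0974 + 0.0880 + 0.0982 + 0.1059 + 0.1101 + 0.1190 + 0.0861 + 0.1083 + 0.0763 + 0.0696 = 0.9589
GRR = 0.9589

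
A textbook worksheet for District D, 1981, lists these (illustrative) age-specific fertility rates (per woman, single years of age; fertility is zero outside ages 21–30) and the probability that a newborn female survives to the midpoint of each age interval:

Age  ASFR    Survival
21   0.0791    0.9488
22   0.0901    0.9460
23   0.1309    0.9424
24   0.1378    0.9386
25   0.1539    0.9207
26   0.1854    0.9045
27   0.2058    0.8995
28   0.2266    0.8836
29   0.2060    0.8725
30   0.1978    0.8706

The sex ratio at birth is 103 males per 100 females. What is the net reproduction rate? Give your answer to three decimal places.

Proportion female at birth = 100 / (100 + 103) = 0.49261.
Each age group contributes 1 × ASFR × survival:
  21: 1 × 0.0791 × 0.9488 = 0.07505
  22: 1 × 0.0901 × 0.9460 = 0.08523
  23: 1 × 0.1309 × 0.9424 = 0.12336
  24: 1 × 0.1378 × 0.9386 = 0.12934
  25: 1 × 0.1539 × 0.9207 = 0.14170
  26: 1 × 0.1854 × 0.9045 = 0.16769
  27: 1 × 0.2058 × 0.8995 = 0.18512
  28: 1 × 0.2266 × 0.8836 = 0.20022
  29: 1 × 0.2060 × 0.8725 = 0.17974
  30: 1 × 0.1978 × 0.8706 = 0.17220
Sum = 1.45965
NRR = 0.49261 × 1.45965 = 0.71904
NRR < 1, so the cohort does not fully replace itself.

0.719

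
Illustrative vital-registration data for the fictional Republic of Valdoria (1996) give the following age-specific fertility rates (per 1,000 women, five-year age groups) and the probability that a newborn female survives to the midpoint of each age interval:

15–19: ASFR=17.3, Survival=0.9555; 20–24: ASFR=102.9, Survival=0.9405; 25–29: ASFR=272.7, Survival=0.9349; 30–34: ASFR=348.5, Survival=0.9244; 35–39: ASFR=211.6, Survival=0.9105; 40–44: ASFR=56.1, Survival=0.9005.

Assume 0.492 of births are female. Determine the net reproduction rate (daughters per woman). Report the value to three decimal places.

2.297

Proportion female at birth = 0.492.
Per-age-group product (5 × ASFR × survival probability):
  15–19: 5 × 17.3/1000 × 0.9555 = 0.08265
  20–24: 5 × 102.9/1000 × 0.9405 = 0.48389
  25–29: 5 × 272.7/1000 × 0.9349 = 1.27474
  30–34: 5 × 348.5/1000 × 0.9244 = 1.61077
  35–39: 5 × 211.6/1000 × 0.9105 = 0.96331
  40–44: 5 × 56.1/1000 × 0.9005 = 0.25259
Sum = 4.66795
NRR = 0.492 × 4.66795 = 2.29663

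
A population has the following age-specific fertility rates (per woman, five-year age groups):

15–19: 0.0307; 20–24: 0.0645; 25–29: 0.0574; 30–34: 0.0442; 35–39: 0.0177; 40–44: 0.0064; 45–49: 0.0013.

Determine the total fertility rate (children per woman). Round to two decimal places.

1.11

Sum of ASFRs = 0.0307 + 0.0645 + 0.0574 + 0.0442 + 0.0177 + 0.0064 + 0.0013 = 0.2222
TFR = 5 × 0.2222 = 1.111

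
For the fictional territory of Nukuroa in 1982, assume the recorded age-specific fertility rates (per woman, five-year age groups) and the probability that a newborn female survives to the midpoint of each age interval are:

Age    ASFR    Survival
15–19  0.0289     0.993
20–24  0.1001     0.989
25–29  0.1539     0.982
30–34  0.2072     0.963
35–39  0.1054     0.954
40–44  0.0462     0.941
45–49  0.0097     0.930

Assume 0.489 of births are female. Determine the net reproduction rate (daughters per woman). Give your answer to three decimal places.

Proportion female at birth = 0.489.
Weighting each age-specific rate by interval width and survival:
  15–19: 5 × 0.0289 × 0.993 = 0.14349
  20–24: 5 × 0.1001 × 0.989 = 0.49499
  25–29: 5 × 0.1539 × 0.982 = 0.75565
  30–34: 5 × 0.2072 × 0.963 = 0.99767
  35–39: 5 × 0.1054 × 0.954 = 0.50276
  40–44: 5 × 0.0462 × 0.941 = 0.21737
  45–49: 5 × 0.0097 × 0.930 = 0.04511
Sum = 3.15704
NRR = 0.489 × 3.15704 = 1.54379

1.544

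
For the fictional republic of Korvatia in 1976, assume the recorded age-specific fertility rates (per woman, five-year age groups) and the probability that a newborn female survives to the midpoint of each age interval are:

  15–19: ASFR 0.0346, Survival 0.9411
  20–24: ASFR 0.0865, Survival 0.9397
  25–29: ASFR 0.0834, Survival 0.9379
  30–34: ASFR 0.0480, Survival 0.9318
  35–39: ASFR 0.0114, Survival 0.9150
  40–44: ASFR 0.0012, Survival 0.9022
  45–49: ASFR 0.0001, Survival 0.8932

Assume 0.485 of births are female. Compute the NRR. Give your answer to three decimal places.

Proportion female at birth = 0.485.
Weighting each age-specific rate by interval width and survival:
  15–19: 5 × 0.0346 × 0.9411 = 0.16281
  20–24: 5 × 0.0865 × 0.9397 = 0.40642
  25–29: 5 × 0.0834 × 0.9379 = 0.39110
  30–34: 5 × 0.0480 × 0.9318 = 0.22363
  35–39: 5 × 0.0114 × 0.9150 = 0.05216
  40–44: 5 × 0.0012 × 0.9022 = 0.00541
  45–49: 5 × 0.0001 × 0.8932 = 0.00045
Sum = 1.24198
NRR = 0.485 × 1.24198 = 0.60236

0.602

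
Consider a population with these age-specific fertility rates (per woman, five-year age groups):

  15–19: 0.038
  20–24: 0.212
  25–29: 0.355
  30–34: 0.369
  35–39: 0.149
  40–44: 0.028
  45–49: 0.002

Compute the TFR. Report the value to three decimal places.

Sum of ASFRs = 0.038 + 0.212 + 0.355 + 0.369 + 0.149 + 0.028 + 0.002 = 1.153
TFR = 5 × 1.153 = 5.765

5.765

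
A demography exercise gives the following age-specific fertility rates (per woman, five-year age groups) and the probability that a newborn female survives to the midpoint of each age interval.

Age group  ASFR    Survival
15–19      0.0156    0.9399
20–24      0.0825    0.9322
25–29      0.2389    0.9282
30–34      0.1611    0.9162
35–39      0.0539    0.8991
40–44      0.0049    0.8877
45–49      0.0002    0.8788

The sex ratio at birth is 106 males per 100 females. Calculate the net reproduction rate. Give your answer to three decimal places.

1.247

Proportion female at birth = 100 / (100 + 106) = 0.48544.
Each age group contributes 5 × ASFR × survival:
  15–19: 5 × 0.0156 × 0.9399 = 0.07331
  20–24: 5 × 0.0825 × 0.9322 = 0.38453
  25–29: 5 × 0.2389 × 0.9282 = 1.10873
  30–34: 5 × 0.1611 × 0.9162 = 0.73800
  35–39: 5 × 0.0539 × 0.8991 = 0.24231
  40–44: 5 × 0.0049 × 0.8877 = 0.02175
  45–49: 5 × 0.0002 × 0.8788 = 0.00088
Sum = 2.56951
NRR = 0.48544 × 2.56951 = 1.24734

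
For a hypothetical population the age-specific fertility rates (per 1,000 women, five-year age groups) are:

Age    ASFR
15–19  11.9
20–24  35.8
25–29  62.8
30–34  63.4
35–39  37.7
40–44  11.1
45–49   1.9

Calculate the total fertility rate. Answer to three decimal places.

1.123

Sum of ASFRs = 11.9 + 35.8 + 62.8 + 63.4 + 37.7 + 11.1 + 1.9 = 224.6
TFR = 5 × 224.6 / 1000 = 1.123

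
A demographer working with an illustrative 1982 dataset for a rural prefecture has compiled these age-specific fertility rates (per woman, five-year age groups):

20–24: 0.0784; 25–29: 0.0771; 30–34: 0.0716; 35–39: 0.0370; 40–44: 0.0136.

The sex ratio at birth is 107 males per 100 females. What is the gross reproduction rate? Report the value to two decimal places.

Proportion female at birth = 100 / (100 + 107) = 0.48309.
Sum of ASFRs = 0.0784 + 0.0771 + 0.0716 + 0.0370 + 0.0136 = 0.2777
TFR = 5 × 0.2777 = 1.3885
GRR = 0.48309 × 1.3885 = 0.67077

0.67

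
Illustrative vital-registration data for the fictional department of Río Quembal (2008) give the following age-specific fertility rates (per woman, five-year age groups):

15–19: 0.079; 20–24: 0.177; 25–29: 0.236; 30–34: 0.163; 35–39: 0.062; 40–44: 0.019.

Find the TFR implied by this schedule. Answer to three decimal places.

3.680

Sum of ASFRs = 0.079 + 0.177 + 0.236 + 0.163 + 0.062 + 0.019 = 0.736
TFR = 5 × 0.736 = 3.68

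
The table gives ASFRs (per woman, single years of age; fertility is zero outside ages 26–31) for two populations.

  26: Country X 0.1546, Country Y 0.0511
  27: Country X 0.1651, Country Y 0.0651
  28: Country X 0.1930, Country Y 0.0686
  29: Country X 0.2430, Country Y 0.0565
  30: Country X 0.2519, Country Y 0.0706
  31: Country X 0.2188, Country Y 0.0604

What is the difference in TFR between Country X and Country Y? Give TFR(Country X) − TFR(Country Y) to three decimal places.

0.854

Country X:
  Sum of ASFRs = 0.1546 + 0.1651 + 0.1930 + 0.2430 + 0.2519 + 0.2188 = 1.2264
  TFR = 1.2264
Country Y:
  Sum of ASFRs = 0.0511 + 0.0651 + 0.0686 + 0.0565 + 0.0706 + 0.0604 = 0.3723
  TFR = 0.3723
Difference = 1.2264 − 0.3723 = 0.8541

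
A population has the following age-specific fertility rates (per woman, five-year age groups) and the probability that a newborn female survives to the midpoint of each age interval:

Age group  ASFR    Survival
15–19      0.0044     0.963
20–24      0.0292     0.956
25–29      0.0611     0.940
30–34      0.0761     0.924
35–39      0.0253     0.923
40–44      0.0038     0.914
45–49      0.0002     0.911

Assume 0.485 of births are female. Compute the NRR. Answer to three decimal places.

Proportion female at birth = 0.485.
Weighting each age-specific rate by interval width and survival:
  15–19: 5 × 0.0044 × 0.963 = 0.02119
  20–24: 5 × 0.0292 × 0.956 = 0.13958
  25–29: 5 × 0.0611 × 0.940 = 0.28717
  30–34: 5 × 0.0761 × 0.924 = 0.35158
  35–39: 5 × 0.0253 × 0.923 = 0.11676
  40–44: 5 × 0.0038 × 0.914 = 0.01737
  45–49: 5 × 0.0002 × 0.911 = 0.00091
Sum = 0.93456
NRR = 0.485 × 0.93456 = 0.45326

0.453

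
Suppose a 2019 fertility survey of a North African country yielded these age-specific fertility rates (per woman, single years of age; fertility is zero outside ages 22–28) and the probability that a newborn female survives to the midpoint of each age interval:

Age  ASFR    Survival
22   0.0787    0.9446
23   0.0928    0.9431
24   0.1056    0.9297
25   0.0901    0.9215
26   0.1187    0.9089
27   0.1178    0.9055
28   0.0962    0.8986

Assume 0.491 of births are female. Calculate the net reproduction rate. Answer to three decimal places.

0.316

Proportion female at birth = 0.491.
Per-age-group product (1 × ASFR × survival probability):
  22: 1 × 0.0787 × 0.9446 = 0.07434
  23: 1 × 0.0928 × 0.9431 = 0.08752
  24: 1 × 0.1056 × 0.9297 = 0.09818
  25: 1 × 0.0901 × 0.9215 = 0.08303
  26: 1 × 0.1187 × 0.9089 = 0.10789
  27: 1 × 0.1178 × 0.9055 = 0.10667
  28: 1 × 0.0962 × 0.8986 = 0.08645
Sum = 0.64408
NRR = 0.491 × 0.64408 = 0.31624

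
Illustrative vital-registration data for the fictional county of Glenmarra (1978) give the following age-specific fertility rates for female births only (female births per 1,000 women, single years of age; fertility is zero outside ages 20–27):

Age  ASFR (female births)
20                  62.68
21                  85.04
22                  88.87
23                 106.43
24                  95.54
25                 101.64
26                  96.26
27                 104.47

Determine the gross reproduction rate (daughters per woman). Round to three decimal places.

Sum of female ASFRs = 62.68 + 85.04 + 88.87 + 106.43 + 95.54 + 101.64 + 96.26 + 104.47 = 740.93
GRR = 740.93 / 1000 = 0.74093

0.741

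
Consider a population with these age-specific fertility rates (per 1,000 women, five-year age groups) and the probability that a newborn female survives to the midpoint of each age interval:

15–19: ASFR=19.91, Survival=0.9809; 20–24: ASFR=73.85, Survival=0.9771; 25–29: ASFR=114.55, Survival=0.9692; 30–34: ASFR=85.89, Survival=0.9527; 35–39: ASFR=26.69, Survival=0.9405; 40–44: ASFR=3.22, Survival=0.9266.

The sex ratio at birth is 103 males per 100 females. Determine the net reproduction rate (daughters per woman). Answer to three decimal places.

0.770

Proportion female at birth = 100 / (100 + 103) = 0.49261.
Each age group contributes 5 × ASFR × survival:
  15–19: 5 × 19.91/1000 × 0.9809 = 0.09765
  20–24: 5 × 73.85/1000 × 0.9771 = 0.36079
  25–29: 5 × 114.55/1000 × 0.9692 = 0.55511
  30–34: 5 × 85.89/1000 × 0.9527 = 0.40914
  35–39: 5 × 26.69/1000 × 0.9405 = 0.12551
  40–44: 5 × 3.22/1000 × 0.9266 = 0.01492
Sum = 1.56312
NRR = 0.49261 × 1.56312 = 0.77001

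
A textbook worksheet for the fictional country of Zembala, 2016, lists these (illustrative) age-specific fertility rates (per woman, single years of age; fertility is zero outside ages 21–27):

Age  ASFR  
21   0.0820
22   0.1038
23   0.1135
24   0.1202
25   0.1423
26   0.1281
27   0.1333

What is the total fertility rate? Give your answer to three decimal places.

0.823

Sum of ASFRs = 0.0820 + 0.1038 + 0.1135 + 0.1202 + 0.1423 + 0.1281 + 0.1333 = 0.8232
TFR = 0.8232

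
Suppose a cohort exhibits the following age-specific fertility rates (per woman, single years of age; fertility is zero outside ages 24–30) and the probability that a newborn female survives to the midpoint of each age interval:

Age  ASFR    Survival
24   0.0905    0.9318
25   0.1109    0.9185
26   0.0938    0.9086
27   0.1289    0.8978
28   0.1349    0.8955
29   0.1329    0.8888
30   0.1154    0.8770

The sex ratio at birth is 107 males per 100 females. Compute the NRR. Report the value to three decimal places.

Proportion female at birth = 100 / (100 + 107) = 0.48309.
Each age group contributes 1 × ASFR × survival:
  24: 1 × 0.0905 × 0.9318 = 0.08433
  25: 1 × 0.1109 × 0.9185 = 0.10186
  26: 1 × 0.0938 × 0.9086 = 0.08523
  27: 1 × 0.1289 × 0.8978 = 0.11573
  28: 1 × 0.1349 × 0.8955 = 0.12080
  29: 1 × 0.1329 × 0.8888 = 0.11812
  30: 1 × 0.1154 × 0.8770 = 0.10121
Sum = 0.72728
NRR = 0.48309 × 0.72728 = 0.35134

0.351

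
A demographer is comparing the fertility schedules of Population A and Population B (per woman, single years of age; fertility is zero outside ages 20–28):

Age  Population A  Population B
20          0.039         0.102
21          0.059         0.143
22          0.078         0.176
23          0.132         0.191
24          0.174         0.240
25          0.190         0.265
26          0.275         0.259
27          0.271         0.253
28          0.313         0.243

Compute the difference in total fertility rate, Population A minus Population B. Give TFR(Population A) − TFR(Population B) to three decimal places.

-0.341

Population A:
  Sum of ASFRs = 0.039 + 0.059 + 0.078 + 0.132 + 0.174 + 0.190 + 0.275 + 0.271 + 0.313 = 1.531
  TFR = 1.531
Population B:
  Sum of ASFRs = 0.102 + 0.143 + 0.176 + 0.191 + 0.240 + 0.265 + 0.259 + 0.253 + 0.243 = 1.872
  TFR = 1.872
Difference = 1.531 − 1.872 = -0.341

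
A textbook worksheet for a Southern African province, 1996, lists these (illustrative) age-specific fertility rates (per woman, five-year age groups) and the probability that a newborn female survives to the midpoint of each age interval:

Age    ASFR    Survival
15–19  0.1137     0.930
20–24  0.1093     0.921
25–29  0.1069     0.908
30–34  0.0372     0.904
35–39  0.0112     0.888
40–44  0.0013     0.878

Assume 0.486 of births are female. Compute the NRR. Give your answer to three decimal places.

0.846

Proportion female at birth = 0.486.
Per-age-group product (5 × ASFR × survival probability):
  15–19: 5 × 0.1137 × 0.930 = 0.52871
  20–24: 5 × 0.1093 × 0.921 = 0.50333
  25–29: 5 × 0.1069 × 0.908 = 0.48533
  30–34: 5 × 0.0372 × 0.904 = 0.16814
  35–39: 5 × 0.0112 × 0.888 = 0.04973
  40–44: 5 × 0.0013 × 0.878 = 0.00571
Sum = 1.74095
NRR = 0.486 × 1.74095 = 0.84610
NRR < 1, so the cohort does not fully replace itself.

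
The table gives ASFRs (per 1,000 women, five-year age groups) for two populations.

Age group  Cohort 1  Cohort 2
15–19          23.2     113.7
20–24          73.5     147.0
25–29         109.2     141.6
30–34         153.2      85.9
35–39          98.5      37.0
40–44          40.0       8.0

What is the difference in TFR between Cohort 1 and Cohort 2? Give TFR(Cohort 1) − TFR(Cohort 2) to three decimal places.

-0.178

Cohort 1:
  Sum of ASFRs = 23.2 + 73.5 + 109.2 + 153.2 + 98.5 + 40.0 = 497.6
  TFR = 5 × 497.6 / 1000 = 2.488
Cohort 2:
  Sum of ASFRs = 113.7 + 147.0 + 141.6 + 85.9 + 37.0 + 8.0 = 533.2
  TFR = 5 × 533.2 / 1000 = 2.666
Difference = 2.488 − 2.666 = -0.178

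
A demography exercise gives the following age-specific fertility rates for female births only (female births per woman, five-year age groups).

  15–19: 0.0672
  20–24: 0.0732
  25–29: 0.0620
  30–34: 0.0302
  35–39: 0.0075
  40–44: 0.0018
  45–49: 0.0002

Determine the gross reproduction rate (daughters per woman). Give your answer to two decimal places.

Sum of female ASFRs = 0.0672 + 0.0732 + 0.0620 + 0.0302 + 0.0075 + 0.0018 + 0.0002 = 0.2421
GRR = 5 × 0.2421 = 1.2105

1.21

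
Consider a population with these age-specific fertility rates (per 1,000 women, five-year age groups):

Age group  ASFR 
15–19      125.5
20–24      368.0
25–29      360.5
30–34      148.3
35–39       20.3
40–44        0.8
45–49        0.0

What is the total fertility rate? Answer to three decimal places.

Sum of ASFRs = 125.5 + 368.0 + 360.5 + 148.3 + 20.3 + 0.8 + 0.0 = 1023.4
TFR = 5 × 1023.4 / 1000 = 5.117

5.117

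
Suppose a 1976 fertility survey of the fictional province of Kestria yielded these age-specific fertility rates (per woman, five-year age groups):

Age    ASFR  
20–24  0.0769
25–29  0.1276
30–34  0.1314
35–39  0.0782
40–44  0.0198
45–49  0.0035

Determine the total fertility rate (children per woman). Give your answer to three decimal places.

2.187

Sum of ASFRs = 0.0769 + 0.1276 + 0.1314 + 0.0782 + 0.0198 + 0.0035 = 0.4374
TFR = 5 × 0.4374 = 2.187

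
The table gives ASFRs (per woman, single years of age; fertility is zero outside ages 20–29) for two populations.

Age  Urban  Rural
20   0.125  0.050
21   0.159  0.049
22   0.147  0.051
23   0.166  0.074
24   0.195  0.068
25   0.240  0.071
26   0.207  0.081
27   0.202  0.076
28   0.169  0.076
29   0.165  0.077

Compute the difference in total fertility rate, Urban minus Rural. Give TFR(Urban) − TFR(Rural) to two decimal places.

Urban:
  Sum of ASFRs = 0.125 + 0.159 + 0.147 + 0.166 + 0.195 + 0.240 + 0.207 + 0.202 + 0.169 + 0.165 = 1.775
  TFR = 1.775
Rural:
  Sum of ASFRs = 0.050 + 0.049 + 0.051 + 0.074 + 0.068 + 0.071 + 0.081 + 0.076 + 0.076 + 0.077 = 0.673
  TFR = 0.673
Difference = 1.775 − 0.673 = 1.102

1.10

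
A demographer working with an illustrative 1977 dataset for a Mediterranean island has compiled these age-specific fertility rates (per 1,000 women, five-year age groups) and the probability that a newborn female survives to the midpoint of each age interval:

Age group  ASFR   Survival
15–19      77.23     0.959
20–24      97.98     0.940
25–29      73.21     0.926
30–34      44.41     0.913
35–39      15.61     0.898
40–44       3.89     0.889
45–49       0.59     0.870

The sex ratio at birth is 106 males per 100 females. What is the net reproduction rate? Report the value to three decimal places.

Proportion female at birth = 100 / (100 + 106) = 0.48544.
Weighting each age-specific rate by interval width and survival:
  15–19: 5 × 77.23/1000 × 0.959 = 0.37032
  20–24: 5 × 97.98/1000 × 0.940 = 0.46051
  25–29: 5 × 73.21/1000 × 0.926 = 0.33896
  30–34: 5 × 44.41/1000 × 0.913 = 0.20273
  35–39: 5 × 15.61/1000 × 0.898 = 0.07009
  40–44: 5 × 3.89/1000 × 0.889 = 0.01729
  45–49: 5 × 0.59/1000 × 0.870 = 0.00257
Sum = 1.46247
NRR = 0.48544 × 1.46247 = 0.70994

0.710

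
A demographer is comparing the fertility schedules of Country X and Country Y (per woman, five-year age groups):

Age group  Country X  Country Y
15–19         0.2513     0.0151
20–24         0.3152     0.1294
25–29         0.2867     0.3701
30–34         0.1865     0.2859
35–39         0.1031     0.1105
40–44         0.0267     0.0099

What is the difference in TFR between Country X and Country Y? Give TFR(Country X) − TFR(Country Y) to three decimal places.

Country X:
  Sum of ASFRs = 0.2513 + 0.3152 + 0.2867 + 0.1865 + 0.1031 + 0.0267 = 1.1695
  TFR = 5 × 1.1695 = 5.8475
Country Y:
  Sum of ASFRs = 0.0151 + 0.1294 + 0.3701 + 0.2859 + 0.1105 + 0.0099 = 0.9209
  TFR = 5 × 0.9209 = 4.6045
Difference = 5.8475 − 4.6045 = 1.243

1.243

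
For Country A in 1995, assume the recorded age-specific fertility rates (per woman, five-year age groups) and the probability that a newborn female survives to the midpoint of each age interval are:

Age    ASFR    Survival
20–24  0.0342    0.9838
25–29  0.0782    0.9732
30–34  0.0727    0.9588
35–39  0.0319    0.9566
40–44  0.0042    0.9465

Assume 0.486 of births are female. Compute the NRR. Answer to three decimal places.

0.520

Proportion female at birth = 0.486.
Per-age-group product (5 × ASFR × survival probability):
  20–24: 5 × 0.0342 × 0.9838 = 0.16823
  25–29: 5 × 0.0782 × 0.9732 = 0.38052
  30–34: 5 × 0.0727 × 0.9588 = 0.34852
  35–39: 5 × 0.0319 × 0.9566 = 0.15258
  40–44: 5 × 0.0042 × 0.9465 = 0.01988
Sum = 1.06973
NRR = 0.486 × 1.06973 = 0.51989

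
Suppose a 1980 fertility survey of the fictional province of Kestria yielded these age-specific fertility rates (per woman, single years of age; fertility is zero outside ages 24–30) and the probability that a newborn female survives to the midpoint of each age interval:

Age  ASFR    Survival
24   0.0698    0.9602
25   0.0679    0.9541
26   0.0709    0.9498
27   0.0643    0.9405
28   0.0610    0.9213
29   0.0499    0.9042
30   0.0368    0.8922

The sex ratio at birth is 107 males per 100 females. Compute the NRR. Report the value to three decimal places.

0.190

Proportion female at birth = 100 / (100 + 107) = 0.48309.
Per-age-group product (1 × ASFR × survival probability):
  24: 1 × 0.0698 × 0.9602 = 0.06702
  25: 1 × 0.0679 × 0.9541 = 0.06478
  26: 1 × 0.0709 × 0.9498 = 0.06734
  27: 1 × 0.0643 × 0.9405 = 0.06047
  28: 1 × 0.0610 × 0.9213 = 0.05620
  29: 1 × 0.0499 × 0.9042 = 0.04512
  30: 1 × 0.0368 × 0.8922 = 0.03283
Sum = 0.39376
NRR = 0.48309 × 0.39376 = 0.19022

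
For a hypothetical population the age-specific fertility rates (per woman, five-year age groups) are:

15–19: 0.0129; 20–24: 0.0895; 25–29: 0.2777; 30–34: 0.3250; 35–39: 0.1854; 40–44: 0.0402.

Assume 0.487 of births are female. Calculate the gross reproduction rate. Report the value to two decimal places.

2.27

Proportion female at birth = 0.487.
Sum of ASFRs = 0.0129 + 0.0895 + 0.2777 + 0.3250 + 0.1854 + 0.0402 = 0.9307
TFR = 5 × 0.9307 = 4.6535
GRR = 0.487 × 4.6535 = 2.26625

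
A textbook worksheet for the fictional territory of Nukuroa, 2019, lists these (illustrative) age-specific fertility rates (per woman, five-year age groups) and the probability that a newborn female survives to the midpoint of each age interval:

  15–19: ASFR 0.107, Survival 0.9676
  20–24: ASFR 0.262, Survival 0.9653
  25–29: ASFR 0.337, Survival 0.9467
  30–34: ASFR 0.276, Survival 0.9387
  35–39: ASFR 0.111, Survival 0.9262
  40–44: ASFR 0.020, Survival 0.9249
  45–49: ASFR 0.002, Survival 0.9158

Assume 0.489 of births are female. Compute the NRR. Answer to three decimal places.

2.586

Proportion female at birth = 0.489.
Survival-weighted fertility by age (5·fₓ·Sₓ):
  15–19: 5 × 0.107 × 0.9676 = 0.51767
  20–24: 5 × 0.262 × 0.9653 = 1.26454
  25–29: 5 × 0.337 × 0.9467 = 1.59519
  30–34: 5 × 0.276 × 0.9387 = 1.29541
  35–39: 5 × 0.111 × 0.9262 = 0.51404
  40–44: 5 × 0.020 × 0.9249 = 0.09249
  45–49: 5 × 0.002 × 0.9158 = 0.00916
Sum = 5.28850
NRR = 0.489 × 5.28850 = 2.58608
NRR > 1, so each generation more than replaces itself.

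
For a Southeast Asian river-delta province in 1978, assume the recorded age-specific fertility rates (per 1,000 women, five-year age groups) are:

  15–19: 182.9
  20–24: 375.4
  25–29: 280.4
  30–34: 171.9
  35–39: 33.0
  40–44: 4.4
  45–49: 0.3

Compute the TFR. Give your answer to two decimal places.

5.24

Sum of ASFRs = 182.9 + 375.4 + 280.4 + 171.9 + 33.0 + 4.4 + 0.3 = 1048.3
TFR = 5 × 1048.3 / 1000 = 5.2415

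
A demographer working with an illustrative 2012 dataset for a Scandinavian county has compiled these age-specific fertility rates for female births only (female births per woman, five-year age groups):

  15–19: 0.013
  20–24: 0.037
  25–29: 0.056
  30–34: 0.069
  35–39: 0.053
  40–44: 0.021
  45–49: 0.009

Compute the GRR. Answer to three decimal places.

1.290

Sum of female ASFRs = 0.013 + 0.037 + 0.056 + 0.069 + 0.053 + 0.021 + 0.009 = 0.258
GRR = 5 × 0.258 = 1.29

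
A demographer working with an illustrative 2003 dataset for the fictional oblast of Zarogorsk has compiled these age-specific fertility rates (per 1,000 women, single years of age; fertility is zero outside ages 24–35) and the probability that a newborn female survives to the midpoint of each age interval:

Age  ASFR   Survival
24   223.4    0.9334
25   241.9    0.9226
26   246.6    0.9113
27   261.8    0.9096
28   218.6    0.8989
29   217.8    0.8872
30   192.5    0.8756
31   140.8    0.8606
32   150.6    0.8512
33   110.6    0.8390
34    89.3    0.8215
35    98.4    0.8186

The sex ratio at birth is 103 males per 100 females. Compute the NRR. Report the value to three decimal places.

Proportion female at birth = 100 / (100 + 103) = 0.49261.
Survival-weighted fertility by age (1·fₓ·Sₓ):
  24: 1 × 223.4/1000 × 0.9334 = 0.20852
  25: 1 × 241.9/1000 × 0.9226 = 0.22318
  26: 1 × 246.6/1000 × 0.9113 = 0.22473
  27: 1 × 261.8/1000 × 0.9096 = 0.23813
  28: 1 × 218.6/1000 × 0.8989 = 0.19650
  29: 1 × 217.8/1000 × 0.8872 = 0.19323
  30: 1 × 192.5/1000 × 0.8756 = 0.16855
  31: 1 × 140.8/1000 × 0.8606 = 0.12117
  32: 1 × 150.6/1000 × 0.8512 = 0.12819
  33: 1 × 110.6/1000 × 0.8390 = 0.09279
  34: 1 × 89.3/1000 × 0.8215 = 0.07336
  35: 1 × 98.4/1000 × 0.8186 = 0.08055
Sum = 1.94890
NRR = 0.49261 × 1.94890 = 0.96005
NRR < 1, so the cohort does not fully replace itself.

0.960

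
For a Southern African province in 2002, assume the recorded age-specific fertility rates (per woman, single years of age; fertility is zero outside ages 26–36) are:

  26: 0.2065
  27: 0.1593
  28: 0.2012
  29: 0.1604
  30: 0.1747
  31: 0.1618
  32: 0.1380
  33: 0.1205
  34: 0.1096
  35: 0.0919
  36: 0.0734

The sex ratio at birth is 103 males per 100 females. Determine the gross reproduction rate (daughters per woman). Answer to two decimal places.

Proportion female at birth = 100 / (100 + 103) = 0.49261.
Sum of ASFRs = 0.2065 + 0.1593 + 0.2012 + 0.1604 + 0.1747 + 0.1618 + 0.1380 + 0.1205 + 0.1096 + 0.0919 + 0.0734 = 1.5973
TFR = 1.5973
GRR = 0.49261 × 1.5973 = 0.78685

0.79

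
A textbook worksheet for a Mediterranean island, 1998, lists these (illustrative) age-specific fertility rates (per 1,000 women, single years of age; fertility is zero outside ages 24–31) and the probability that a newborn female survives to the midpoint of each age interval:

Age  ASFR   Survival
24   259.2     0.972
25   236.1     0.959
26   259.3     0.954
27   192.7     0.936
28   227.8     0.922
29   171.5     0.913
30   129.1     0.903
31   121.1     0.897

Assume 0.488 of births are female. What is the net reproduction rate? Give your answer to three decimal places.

Proportion female at birth = 0.488.
Weighting each age-specific rate by interval width and survival:
  24: 1 × 259.2/1000 × 0.972 = 0.25194
  25: 1 × 236.1/1000 × 0.959 = 0.22642
  26: 1 × 259.3/1000 × 0.954 = 0.24737
  27: 1 × 192.7/1000 × 0.936 = 0.18037
  28: 1 × 227.8/1000 × 0.922 = 0.21003
  29: 1 × 171.5/1000 × 0.913 = 0.15658
  30: 1 × 129.1/1000 × 0.903 = 0.11658
  31: 1 × 121.1/1000 × 0.897 = 0.10863
Sum = 1.49792
NRR = 0.488 × 1.49792 = 0.73098

0.731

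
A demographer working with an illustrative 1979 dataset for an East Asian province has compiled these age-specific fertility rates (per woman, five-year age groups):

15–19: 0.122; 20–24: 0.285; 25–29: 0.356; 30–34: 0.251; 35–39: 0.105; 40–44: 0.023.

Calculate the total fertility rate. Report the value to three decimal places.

5.710

Sum of ASFRs = 0.122 + 0.285 + 0.356 + 0.251 + 0.105 + 0.023 = 1.142
TFR = 5 × 1.142 = 5.71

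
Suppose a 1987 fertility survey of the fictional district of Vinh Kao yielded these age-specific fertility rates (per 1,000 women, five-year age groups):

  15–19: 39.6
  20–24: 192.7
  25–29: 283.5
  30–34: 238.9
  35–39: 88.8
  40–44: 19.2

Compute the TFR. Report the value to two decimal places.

4.31

Sum of ASFRs = 39.6 + 192.7 + 283.5 + 238.9 + 88.8 + 19.2 = 862.7
TFR = 5 × 862.7 / 1000 = 4.3135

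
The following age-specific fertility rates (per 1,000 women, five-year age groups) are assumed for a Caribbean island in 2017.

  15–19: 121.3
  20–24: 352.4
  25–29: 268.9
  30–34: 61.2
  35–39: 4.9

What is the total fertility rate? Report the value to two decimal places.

4.04

Sum of ASFRs = 121.3 + 352.4 + 268.9 + 61.2 + 4.9 = 808.7
TFR = 5 × 808.7 / 1000 = 4.0435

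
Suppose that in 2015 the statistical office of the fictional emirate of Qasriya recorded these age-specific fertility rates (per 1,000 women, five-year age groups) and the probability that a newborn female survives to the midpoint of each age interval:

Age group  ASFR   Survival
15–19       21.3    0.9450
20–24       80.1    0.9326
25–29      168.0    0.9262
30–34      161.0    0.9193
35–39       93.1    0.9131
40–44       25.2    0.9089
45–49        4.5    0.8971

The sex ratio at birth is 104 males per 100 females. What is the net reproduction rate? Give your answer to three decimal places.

1.251

Proportion female at birth = 100 / (100 + 104) = 0.49020.
Each age group contributes 5 × ASFR × survival:
  15–19: 5 × 21.3/1000 × 0.9450 = 0.10064
  20–24: 5 × 80.1/1000 × 0.9326 = 0.37351
  25–29: 5 × 168.0/1000 × 0.9262 = 0.77801
  30–34: 5 × 161.0/1000 × 0.9193 = 0.74004
  35–39: 5 × 93.1/1000 × 0.9131 = 0.42505
  40–44: 5 × 25.2/1000 × 0.9089 = 0.11452
  45–49: 5 × 4.5/1000 × 0.8971 = 0.02018
Sum = 2.55195
NRR = 0.49020 × 2.55195 = 1.25097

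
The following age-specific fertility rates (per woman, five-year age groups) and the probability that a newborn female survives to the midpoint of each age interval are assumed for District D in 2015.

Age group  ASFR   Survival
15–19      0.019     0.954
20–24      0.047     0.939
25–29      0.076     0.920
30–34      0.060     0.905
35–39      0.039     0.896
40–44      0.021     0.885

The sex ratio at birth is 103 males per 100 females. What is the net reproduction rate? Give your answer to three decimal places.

0.591

Proportion female at birth = 100 / (100 + 103) = 0.49261.
Weighting each age-specific rate by interval width and survival:
  15–19: 5 × 0.019 × 0.954 = 0.09063
  20–24: 5 × 0.047 × 0.939 = 0.22067
  25–29: 5 × 0.076 × 0.920 = 0.34960
  30–34: 5 × 0.060 × 0.905 = 0.27150
  35–39: 5 × 0.039 × 0.896 = 0.17472
  40–44: 5 × 0.021 × 0.885 = 0.09293
Sum = 1.20005
NRR = 0.49261 × 1.20005 = 0.59116
An NRR under 1 implies long-run decline under these rates.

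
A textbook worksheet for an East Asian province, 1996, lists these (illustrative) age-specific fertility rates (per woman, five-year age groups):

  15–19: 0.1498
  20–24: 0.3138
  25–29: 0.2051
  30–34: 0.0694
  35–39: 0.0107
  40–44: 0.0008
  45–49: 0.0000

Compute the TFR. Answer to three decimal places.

Sum of ASFRs = 0.1498 + 0.3138 + 0.2051 + 0.0694 + 0.0107 + 0.0008 + 0.0000 = 0.7496
TFR = 5 × 0.7496 = 3.748

3.748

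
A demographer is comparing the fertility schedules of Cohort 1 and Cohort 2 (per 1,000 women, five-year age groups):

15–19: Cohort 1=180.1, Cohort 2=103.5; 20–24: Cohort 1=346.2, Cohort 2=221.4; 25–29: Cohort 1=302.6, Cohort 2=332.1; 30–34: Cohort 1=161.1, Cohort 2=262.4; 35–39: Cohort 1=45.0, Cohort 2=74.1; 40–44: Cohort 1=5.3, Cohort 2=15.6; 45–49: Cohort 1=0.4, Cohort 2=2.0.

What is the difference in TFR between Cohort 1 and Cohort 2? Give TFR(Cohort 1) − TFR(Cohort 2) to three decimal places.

Cohort 1:
  Sum of ASFRs = 180.1 + 346.2 + 302.6 + 161.1 + 45.0 + 5.3 + 0.4 = 1040.7
  TFR = 5 × 1040.7 / 1000 = 5.2035
Cohort 2:
  Sum of ASFRs = 103.5 + 221.4 + 332.1 + 262.4 + 74.1 + 15.6 + 2.0 = 1011.1
  TFR = 5 × 1011.1 / 1000 = 5.0555
Difference = 5.2035 − 5.0555 = 0.148

0.148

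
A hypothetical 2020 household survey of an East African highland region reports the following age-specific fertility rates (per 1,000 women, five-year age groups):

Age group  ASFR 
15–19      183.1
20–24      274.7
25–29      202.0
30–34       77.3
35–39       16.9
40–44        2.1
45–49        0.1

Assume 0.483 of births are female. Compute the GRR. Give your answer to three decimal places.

Proportion female at birth = 0.483.
Sum of ASFRs = 183.1 + 274.7 + 202.0 + 77.3 + 16.9 + 2.1 + 0.1 = 756.2
TFR = 5 × 756.2 / 1000 = 3.781
GRR = 0.483 × 3.781 = 1.82622

1.826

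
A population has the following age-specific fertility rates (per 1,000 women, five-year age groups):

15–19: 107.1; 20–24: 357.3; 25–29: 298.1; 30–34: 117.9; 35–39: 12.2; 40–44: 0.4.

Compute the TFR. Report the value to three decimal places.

Sum of ASFRs = 107.1 + 357.3 + 298.1 + 117.9 + 12.2 + 0.4 = 893.0
TFR = 5 × 893.0 / 1000 = 4.465

4.465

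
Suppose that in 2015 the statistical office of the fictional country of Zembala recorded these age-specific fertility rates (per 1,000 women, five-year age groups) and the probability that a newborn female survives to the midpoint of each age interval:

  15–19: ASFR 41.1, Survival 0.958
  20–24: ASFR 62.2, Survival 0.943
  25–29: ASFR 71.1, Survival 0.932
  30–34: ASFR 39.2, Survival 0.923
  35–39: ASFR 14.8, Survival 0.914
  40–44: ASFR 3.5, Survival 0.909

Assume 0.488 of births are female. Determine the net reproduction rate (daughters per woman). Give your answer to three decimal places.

0.530

Proportion female at birth = 0.488.
Survival-weighted fertility by age (5·fₓ·Sₓ):
  15–19: 5 × 41.1/1000 × 0.958 = 0.19687
  20–24: 5 × 62.2/1000 × 0.943 = 0.29327
  25–29: 5 × 71.1/1000 × 0.932 = 0.33133
  30–34: 5 × 39.2/1000 × 0.923 = 0.18091
  35–39: 5 × 14.8/1000 × 0.914 = 0.06764
  40–44: 5 × 3.5/1000 × 0.909 = 0.01591
Sum = 1.08593
NRR = 0.488 × 1.08593 = 0.52993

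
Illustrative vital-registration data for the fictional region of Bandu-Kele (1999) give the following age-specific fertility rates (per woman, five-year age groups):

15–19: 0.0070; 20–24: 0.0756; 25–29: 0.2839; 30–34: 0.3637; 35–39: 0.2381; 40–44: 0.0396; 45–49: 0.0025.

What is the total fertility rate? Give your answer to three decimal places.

5.052

Sum of ASFRs = 0.0070 + 0.0756 + 0.2839 + 0.3637 + 0.2381 + 0.0396 + 0.0025 = 1.0104
TFR = 5 × 1.0104 = 5.052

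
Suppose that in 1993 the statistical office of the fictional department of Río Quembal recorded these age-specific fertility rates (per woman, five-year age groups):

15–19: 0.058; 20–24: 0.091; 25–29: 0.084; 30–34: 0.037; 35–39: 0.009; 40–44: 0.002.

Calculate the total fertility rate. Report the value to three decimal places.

1.405

Sum of ASFRs = 0.058 + 0.091 + 0.084 + 0.037 + 0.009 + 0.002 = 0.281
TFR = 5 × 0.281 = 1.405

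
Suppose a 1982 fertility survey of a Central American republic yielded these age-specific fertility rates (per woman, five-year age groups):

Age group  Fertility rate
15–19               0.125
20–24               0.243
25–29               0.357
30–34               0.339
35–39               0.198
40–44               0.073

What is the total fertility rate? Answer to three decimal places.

Sum of ASFRs = 0.125 + 0.243 + 0.357 + 0.339 + 0.198 + 0.073 = 1.335
TFR = 5 × 1.335 = 6.675

6.675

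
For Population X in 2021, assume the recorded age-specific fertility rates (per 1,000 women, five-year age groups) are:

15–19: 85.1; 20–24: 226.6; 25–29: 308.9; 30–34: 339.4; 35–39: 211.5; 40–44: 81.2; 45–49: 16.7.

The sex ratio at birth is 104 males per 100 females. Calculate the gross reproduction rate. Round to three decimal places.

3.111

Proportion female at birth = 100 / (100 + 104) = 0.49020.
Sum of ASFRs = 85.1 + 226.6 + 308.9 + 339.4 + 211.5 + 81.2 + 16.7 = 1269.4
TFR = 5 × 1269.4 / 1000 = 6.347
GRR = 0.49020 × 6.347 = 3.11130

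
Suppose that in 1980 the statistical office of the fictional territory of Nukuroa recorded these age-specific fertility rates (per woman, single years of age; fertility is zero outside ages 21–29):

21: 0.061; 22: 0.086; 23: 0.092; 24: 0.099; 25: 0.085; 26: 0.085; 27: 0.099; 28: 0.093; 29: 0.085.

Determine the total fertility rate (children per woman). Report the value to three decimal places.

0.785

Sum of ASFRs = 0.061 + 0.086 + 0.092 + 0.099 + 0.085 + 0.085 + 0.099 + 0.093 + 0.085 = 0.785
TFR = 0.785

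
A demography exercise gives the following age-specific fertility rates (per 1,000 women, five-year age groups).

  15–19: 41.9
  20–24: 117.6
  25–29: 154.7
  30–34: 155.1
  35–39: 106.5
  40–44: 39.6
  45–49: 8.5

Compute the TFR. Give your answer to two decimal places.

Sum of ASFRs = 41.9 + 117.6 + 154.7 + 155.1 + 106.5 + 39.6 + 8.5 = 623.9
TFR = 5 × 623.9 / 1000 = 3.1195

3.12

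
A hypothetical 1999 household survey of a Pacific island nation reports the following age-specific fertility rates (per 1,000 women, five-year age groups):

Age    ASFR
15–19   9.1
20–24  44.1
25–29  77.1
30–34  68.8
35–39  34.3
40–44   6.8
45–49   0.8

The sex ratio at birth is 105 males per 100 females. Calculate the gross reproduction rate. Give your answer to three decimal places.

Proportion female at birth = 100 / (100 + 105) = 0.48780.
Sum of ASFRs = 9.1 + 44.1 + 77.1 + 68.8 + 34.3 + 6.8 + 0.8 = 241.0
TFR = 5 × 241.0 / 1000 = 1.205
GRR = 0.48780 × 1.205 = 0.58780

0.588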